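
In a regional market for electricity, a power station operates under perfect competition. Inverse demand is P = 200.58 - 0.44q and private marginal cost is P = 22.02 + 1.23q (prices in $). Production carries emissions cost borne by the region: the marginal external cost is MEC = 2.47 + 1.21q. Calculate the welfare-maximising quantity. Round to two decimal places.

Social marginal cost = private MC + MEC = 24.49 + 2.44q.
Set SMC = demand: 24.49 + 2.44q = 200.58 - 0.44q → q* = 61.1424.

q* = 61.14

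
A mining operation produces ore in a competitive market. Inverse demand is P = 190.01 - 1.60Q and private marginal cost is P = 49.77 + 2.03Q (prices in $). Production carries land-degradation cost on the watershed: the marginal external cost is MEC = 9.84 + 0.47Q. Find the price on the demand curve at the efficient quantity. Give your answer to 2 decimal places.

Social marginal cost = private MC + MEC = 59.61 + 2.50Q.
Set SMC = demand: 59.61 + 2.50Q = 190.01 - 1.60Q → Q* = 31.8049.
Consumer price on the demand curve at Q*: 190.01 − 1.60×31.8049 = 139.1222.

P = $139.12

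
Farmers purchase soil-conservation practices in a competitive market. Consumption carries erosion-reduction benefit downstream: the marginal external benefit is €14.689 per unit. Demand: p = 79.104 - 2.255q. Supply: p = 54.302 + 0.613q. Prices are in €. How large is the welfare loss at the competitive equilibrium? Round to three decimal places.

DWL = €37.616

Market equilibrium (private): 54.302 + 0.613q = 79.104 - 2.255q → q_m = 8.6478.
Social marginal benefit = demand + MEB = 93.793 - 2.255q.
Set SMB = MC: 93.793 - 2.255q = 54.302 + 0.613q → q* = 13.7695.
Between q* and q_m the wedge SMB − MC runs linearly from 0 to MEB(q_m), so the loss is a triangle.
DWL = ½ × 5.1217 × 14.6890 = 37.6163.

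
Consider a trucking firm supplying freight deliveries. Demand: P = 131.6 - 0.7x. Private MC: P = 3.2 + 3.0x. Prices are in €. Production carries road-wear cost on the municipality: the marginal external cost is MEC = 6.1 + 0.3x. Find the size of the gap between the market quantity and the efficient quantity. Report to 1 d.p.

Market equilibrium (private): 3.2 + 3.0x = 131.6 - 0.7x → x_m = 34.7027.
Social marginal cost = private MC + MEC = 9.3 + 3.3x.
Set SMC = demand: 9.3 + 3.3x = 131.6 - 0.7x → x* = 30.5750.
Gap = |34.7027 − 30.5750| = 4.1277.

4.1 units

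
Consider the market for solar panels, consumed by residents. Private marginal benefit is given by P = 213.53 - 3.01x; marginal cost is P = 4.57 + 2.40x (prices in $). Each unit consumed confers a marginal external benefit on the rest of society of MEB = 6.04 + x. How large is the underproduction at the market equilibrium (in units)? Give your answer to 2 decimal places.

10.13 units

Market equilibrium (private): 4.57 + 2.40x = 213.53 - 3.01x → x_m = 38.6248.
Social marginal benefit = demand + MEB = 219.57 - 2.01x.
Set SMB = MC: 219.57 - 2.01x = 4.57 + 2.40x → x* = 48.7528.
Gap = |38.6248 − 48.7528| = 10.1280.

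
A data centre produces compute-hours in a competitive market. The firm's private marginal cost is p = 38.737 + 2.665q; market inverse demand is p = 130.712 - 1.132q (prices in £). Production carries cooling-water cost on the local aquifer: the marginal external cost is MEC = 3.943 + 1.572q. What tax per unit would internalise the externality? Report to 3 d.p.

Social marginal cost = private MC + MEC = 42.680 + 4.237q.
Set SMC = demand: 42.680 + 4.237q = 130.712 - 1.132q → q* = 16.3963.
The Pigouvian tax equals MEC at q*: 3.943 + 1.572×16.3963 = 29.7180.

tax = £29.718 per unit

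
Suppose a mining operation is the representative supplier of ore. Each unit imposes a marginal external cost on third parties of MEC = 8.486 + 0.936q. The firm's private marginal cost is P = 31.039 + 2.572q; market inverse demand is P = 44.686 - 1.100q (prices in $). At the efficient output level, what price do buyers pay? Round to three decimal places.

P = $43.454

Social marginal cost = private MC + MEC = 39.525 + 3.508q.
Set SMC = demand: 39.525 + 3.508q = 44.686 - 1.100q → q* = 1.1200.
Consumer price on the demand curve at q*: 44.686 − 1.100×1.1200 = 43.4540.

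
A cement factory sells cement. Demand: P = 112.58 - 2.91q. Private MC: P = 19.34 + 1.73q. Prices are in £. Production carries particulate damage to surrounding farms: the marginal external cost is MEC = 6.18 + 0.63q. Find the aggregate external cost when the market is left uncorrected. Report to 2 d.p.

£251.38

Market equilibrium (private): 19.34 + 1.73q = 112.58 - 2.91q → q_m = 20.0948.
Total external cost = ∫₀^{q_m} (6.18 + 0.63q) dq = 6.18×20.0948 + ½×0.63×20.0948² = 251.3832.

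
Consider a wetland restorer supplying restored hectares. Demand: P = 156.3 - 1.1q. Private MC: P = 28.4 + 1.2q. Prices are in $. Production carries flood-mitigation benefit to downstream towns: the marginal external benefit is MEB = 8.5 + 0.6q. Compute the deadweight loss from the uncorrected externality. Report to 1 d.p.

Market equilibrium (private): 28.4 + 1.2q = 156.3 - 1.1q → q_m = 55.6087.
Social marginal cost = private MC − MEB = 19.9 + 0.6q.
Set SMC = demand: 19.9 + 0.6q = 156.3 - 1.1q → q* = 80.2353.
The welfare-loss triangle has base |q_m − q*| and height MEB(q_m) (the vertical gap between SMC and demand is zero at q* and MEB at q_m).
DWL = ½ × 24.6266 × 41.8652 = 515.4988.

DWL = $515.5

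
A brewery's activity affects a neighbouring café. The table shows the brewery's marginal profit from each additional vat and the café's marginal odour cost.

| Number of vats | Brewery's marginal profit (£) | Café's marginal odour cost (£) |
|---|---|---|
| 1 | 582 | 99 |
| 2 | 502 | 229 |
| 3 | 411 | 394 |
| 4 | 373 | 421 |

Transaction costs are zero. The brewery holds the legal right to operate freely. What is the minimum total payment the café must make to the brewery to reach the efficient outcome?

£373

Left alone the brewery would choose level 4 (marginal profit stays positive).
Efficient level: k* = 3 (marginal profit ≥ marginal odour cost through 3).
The café must at least cover the brewery's forgone profit from cutting 4→3: 373 = 373.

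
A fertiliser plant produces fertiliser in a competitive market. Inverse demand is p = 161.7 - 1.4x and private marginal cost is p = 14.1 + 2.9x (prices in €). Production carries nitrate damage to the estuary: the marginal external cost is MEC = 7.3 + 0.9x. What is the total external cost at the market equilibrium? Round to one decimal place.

€780.8

Market equilibrium (private): 14.1 + 2.9x = 161.7 - 1.4x → x_m = 34.3256.
Total external cost = ∫₀^{x_m} (7.3 + 0.9x) dx = 7.3×34.3256 + ½×0.9×34.3256² = 780.7879.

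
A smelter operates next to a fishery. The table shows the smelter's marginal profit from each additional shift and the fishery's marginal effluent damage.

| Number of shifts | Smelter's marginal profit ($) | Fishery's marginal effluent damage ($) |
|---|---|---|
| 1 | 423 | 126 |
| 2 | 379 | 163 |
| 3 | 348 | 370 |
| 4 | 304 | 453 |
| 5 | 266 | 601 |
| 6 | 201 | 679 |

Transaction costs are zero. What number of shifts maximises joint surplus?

Bargaining reaches the level where marginal profit last exceeds marginal effluent damage.
That holds through level 2 (379 ≥ 163) but not at 3 (348 < 370).

2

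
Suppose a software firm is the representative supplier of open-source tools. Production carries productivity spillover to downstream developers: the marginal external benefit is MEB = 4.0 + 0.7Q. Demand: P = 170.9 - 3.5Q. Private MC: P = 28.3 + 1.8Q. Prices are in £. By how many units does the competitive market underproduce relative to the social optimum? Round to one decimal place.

5.0 units

Market equilibrium (private): 28.3 + 1.8Q = 170.9 - 3.5Q → Q_m = 26.9057.
Social marginal cost = private MC − MEB = 24.3 + 1.1Q.
Set SMC = demand: 24.3 + 1.1Q = 170.9 - 3.5Q → Q* = 31.8696.
Gap = |26.9057 − 31.8696| = 4.9639.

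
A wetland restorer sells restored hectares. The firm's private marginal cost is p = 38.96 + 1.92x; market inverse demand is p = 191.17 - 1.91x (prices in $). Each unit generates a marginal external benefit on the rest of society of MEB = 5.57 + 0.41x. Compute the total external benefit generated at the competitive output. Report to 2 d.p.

Market equilibrium (private): 38.96 + 1.92x = 191.17 - 1.91x → x_m = 39.7415.
Total external benefit = ∫₀^{x_m} (5.57 + 0.41x) dx = 5.57×39.7415 + ½×0.41×39.7415² = 545.1345.

$545.13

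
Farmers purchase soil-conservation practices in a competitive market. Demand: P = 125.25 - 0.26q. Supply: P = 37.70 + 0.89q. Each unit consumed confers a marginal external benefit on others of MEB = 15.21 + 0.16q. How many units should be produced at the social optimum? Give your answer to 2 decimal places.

Social marginal benefit = demand + MEB = 140.46 - 0.10q.
Set SMB = MC: 140.46 - 0.10q = 37.70 + 0.89q → q* = 103.7980.

q* = 103.80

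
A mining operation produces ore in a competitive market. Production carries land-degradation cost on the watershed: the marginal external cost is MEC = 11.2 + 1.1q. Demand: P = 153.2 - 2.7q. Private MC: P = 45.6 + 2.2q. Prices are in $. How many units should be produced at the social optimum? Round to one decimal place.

Social marginal cost = private MC + MEC = 56.8 + 3.3q.
Set SMC = demand: 56.8 + 3.3q = 153.2 - 2.7q → q* = 16.0667.

q* = 16.1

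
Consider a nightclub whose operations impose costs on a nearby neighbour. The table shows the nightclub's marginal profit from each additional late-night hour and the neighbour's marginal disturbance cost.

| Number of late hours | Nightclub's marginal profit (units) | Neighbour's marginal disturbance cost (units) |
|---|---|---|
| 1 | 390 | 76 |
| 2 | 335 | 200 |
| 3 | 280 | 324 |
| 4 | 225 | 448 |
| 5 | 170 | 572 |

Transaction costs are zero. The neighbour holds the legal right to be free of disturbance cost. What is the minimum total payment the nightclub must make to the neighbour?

Efficient level: marginal profit ≥ marginal disturbance cost through level 2, so k* = 2.
With the neighbour holding the right, the nightclub must at least compensate total damage at k*: 76 + 200 = 276.

276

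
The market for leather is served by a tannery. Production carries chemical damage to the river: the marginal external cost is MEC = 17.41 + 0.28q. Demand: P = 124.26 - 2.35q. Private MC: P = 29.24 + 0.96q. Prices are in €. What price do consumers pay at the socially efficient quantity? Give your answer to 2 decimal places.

P = €73.46

Social marginal cost = private MC + MEC = 46.65 + 1.24q.
Set SMC = demand: 46.65 + 1.24q = 124.26 - 2.35q → q* = 21.6184.
Consumer price on the demand curve at q*: 124.26 − 2.35×21.6184 = 73.4568.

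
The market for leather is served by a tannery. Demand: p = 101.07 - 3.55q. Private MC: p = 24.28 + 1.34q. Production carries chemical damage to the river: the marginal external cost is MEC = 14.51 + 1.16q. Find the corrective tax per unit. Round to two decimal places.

tax = 26.45 per unit

Social marginal cost = private MC + MEC = 38.79 + 2.50q.
Set SMC = demand: 38.79 + 2.50q = 101.07 - 3.55q → q* = 10.2942.
The Pigouvian tax equals MEC at q*: 14.51 + 1.16×10.2942 = 26.4513.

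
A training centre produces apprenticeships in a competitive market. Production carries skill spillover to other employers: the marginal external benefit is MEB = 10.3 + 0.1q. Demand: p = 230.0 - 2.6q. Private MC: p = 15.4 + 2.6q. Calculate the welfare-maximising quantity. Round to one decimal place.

q* = 44.1

Social marginal cost = private MC − MEB = 5.1 + 2.5q.
Set SMC = demand: 5.1 + 2.5q = 230.0 - 2.6q → q* = 44.0980.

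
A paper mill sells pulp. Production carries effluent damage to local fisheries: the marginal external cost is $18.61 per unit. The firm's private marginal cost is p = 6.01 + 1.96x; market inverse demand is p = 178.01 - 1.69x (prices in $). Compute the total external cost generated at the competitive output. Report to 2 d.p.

Market equilibrium (private): 6.01 + 1.96x = 178.01 - 1.69x → x_m = 47.1233.
Total external cost = MEC × x_m = 18.61 × 47.1233 = 876.9646.

$876.96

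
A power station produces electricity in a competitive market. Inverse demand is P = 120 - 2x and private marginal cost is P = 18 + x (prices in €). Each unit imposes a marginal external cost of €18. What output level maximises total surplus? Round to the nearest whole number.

Social marginal cost = private MC + MEC = 36 + x.
Set SMC = demand: 36 + x = 120 - 2x → x* = 28.0000.

x* = 28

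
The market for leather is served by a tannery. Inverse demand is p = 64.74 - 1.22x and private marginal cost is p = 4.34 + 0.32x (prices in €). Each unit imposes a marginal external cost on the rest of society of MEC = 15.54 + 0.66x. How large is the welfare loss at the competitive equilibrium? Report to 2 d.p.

DWL = €390.02

Market equilibrium (private): 4.34 + 0.32x = 64.74 - 1.22x → x_m = 39.2208.
Social marginal cost = private MC + MEC = 19.88 + 0.98x.
Set SMC = demand: 19.88 + 0.98x = 64.74 - 1.22x → x* = 20.3909.
The loss is the area between SMC and demand from x* to x_m; with linear curves that's a triangle of height MEC(x_m).
DWL = ½ × 18.8299 × 41.4257 = 390.0209.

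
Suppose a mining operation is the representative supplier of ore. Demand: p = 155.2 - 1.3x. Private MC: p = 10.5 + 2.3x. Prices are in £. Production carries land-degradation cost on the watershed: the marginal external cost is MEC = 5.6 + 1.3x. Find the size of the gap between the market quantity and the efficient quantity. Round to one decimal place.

Market equilibrium (private): 10.5 + 2.3x = 155.2 - 1.3x → x_m = 40.1944.
Social marginal cost = private MC + MEC = 16.1 + 3.6x.
Set SMC = demand: 16.1 + 3.6x = 155.2 - 1.3x → x* = 28.3878.
Gap = |40.1944 − 28.3878| = 11.8066.

11.8 units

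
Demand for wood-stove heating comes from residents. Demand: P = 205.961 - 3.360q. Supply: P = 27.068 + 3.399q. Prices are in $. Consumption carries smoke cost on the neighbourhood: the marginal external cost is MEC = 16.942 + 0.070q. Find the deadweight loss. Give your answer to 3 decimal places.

Market equilibrium (private): 27.068 + 3.399q = 205.961 - 3.360q → q_m = 26.4674.
Social marginal benefit = demand − MEC = 189.019 - 3.430q.
Set SMB = MC: 189.019 - 3.430q = 27.068 + 3.399q → q* = 23.7152.
Height of the DWL triangle at q_m is MC(q_m) − SMB(q_m) = MEC(q_m) = 18.7947.
DWL = ½ × 2.7522 × 18.7947 = 25.8634.

DWL = $25.863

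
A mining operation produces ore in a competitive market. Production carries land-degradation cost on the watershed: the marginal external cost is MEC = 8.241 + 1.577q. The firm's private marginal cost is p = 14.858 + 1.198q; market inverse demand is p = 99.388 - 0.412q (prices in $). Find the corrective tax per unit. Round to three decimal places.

tax = $45.991 per unit

Social marginal cost = private MC + MEC = 23.099 + 2.775q.
Set SMC = demand: 23.099 + 2.775q = 99.388 - 0.412q → q* = 23.9376.
The Pigouvian tax equals MEC at q*: 8.241 + 1.577×23.9376 = 45.9906.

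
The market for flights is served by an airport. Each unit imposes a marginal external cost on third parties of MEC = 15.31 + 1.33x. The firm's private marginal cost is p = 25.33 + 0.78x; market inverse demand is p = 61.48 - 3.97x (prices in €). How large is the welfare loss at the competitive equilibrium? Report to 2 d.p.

Market equilibrium (private): 25.33 + 0.78x = 61.48 - 3.97x → x_m = 7.6105.
Social marginal cost = private MC + MEC = 40.64 + 2.11x.
Set SMC = demand: 40.64 + 2.11x = 61.48 - 3.97x → x* = 3.4276.
Height of the DWL triangle at x_m is SMC(x_m) − demand(x_m) = MEC(x_m) = 25.4320.
DWL = ½ × 4.1829 × 25.4320 = 53.1898.

DWL = €53.19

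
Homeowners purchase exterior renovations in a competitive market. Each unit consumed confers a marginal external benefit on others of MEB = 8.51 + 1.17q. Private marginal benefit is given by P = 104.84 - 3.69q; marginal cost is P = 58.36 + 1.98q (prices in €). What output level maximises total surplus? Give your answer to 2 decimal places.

Social marginal benefit = demand + MEB = 113.35 - 2.52q.
Set SMB = MC: 113.35 - 2.52q = 58.36 + 1.98q → q* = 12.2200.

q* = 12.22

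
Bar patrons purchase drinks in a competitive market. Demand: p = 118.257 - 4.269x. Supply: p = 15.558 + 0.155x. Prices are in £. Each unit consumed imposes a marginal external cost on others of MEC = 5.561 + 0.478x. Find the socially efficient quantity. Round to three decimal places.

Social marginal benefit = demand − MEC = 112.696 - 4.747x.
Set SMB = MC: 112.696 - 4.747x = 15.558 + 0.155x → x* = 19.8160.

x* = 19.816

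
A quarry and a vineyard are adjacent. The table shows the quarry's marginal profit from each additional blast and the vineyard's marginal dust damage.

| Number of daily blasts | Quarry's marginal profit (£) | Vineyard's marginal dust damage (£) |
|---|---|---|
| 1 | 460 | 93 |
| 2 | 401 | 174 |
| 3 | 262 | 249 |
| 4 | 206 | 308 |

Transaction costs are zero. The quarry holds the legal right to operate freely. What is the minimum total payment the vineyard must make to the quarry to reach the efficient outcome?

£206

Left alone the quarry would choose level 4 (marginal profit stays positive).
Efficient level: k* = 3 (marginal profit ≥ marginal dust damage through 3).
The vineyard must at least cover the quarry's forgone profit from cutting 4→3: 206 = 206.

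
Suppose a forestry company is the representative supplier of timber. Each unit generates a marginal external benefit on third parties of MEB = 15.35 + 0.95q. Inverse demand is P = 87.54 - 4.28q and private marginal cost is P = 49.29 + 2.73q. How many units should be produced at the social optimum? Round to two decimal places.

Social marginal cost = private MC − MEB = 33.94 + 1.78q.
Set SMC = demand: 33.94 + 1.78q = 87.54 - 4.28q → q* = 8.8449.

q* = 8.84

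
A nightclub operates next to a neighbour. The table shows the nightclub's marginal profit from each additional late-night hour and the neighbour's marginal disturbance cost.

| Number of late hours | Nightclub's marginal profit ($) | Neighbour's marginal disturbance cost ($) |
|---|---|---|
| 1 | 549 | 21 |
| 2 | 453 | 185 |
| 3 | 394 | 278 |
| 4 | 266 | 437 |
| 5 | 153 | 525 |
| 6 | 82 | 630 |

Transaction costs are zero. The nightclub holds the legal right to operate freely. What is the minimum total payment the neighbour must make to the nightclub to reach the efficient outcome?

$501

Left alone the nightclub would choose level 6 (marginal profit stays positive).
Efficient level: k* = 3 (marginal profit ≥ marginal disturbance cost through 3).
The neighbour must at least cover the nightclub's forgone profit from cutting 6→3: 266 + 153 + 82 = 501.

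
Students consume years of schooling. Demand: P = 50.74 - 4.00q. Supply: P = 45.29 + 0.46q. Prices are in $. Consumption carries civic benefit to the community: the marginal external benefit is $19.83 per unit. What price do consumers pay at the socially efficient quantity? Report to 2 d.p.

P = $28.07

Social marginal benefit = demand + MEB = 70.57 - 4.00q.
Set SMB = MC: 70.57 - 4.00q = 45.29 + 0.46q → q* = 5.6682.
Consumer price on the demand curve at q*: 50.74 − 4.00×5.6682 = 28.0672.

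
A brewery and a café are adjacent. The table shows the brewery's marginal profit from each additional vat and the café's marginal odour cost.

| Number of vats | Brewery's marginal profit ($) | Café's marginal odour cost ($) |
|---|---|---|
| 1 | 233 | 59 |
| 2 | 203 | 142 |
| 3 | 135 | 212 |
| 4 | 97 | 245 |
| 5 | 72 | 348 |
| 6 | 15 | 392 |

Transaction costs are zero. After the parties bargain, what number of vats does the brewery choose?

2

Bargaining reaches the level where marginal profit last exceeds marginal odour cost.
That holds through level 2 (203 ≥ 142) but not at 3 (135 < 212).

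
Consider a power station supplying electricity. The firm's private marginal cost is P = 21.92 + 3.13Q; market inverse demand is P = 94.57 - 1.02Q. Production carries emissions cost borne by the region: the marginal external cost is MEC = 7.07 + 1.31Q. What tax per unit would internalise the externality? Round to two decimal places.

tax = 22.80 per unit

Social marginal cost = private MC + MEC = 28.99 + 4.44Q.
Set SMC = demand: 28.99 + 4.44Q = 94.57 - 1.02Q → Q* = 12.0110.
The Pigouvian tax equals MEC at Q*: 7.07 + 1.31×12.0110 = 22.8044.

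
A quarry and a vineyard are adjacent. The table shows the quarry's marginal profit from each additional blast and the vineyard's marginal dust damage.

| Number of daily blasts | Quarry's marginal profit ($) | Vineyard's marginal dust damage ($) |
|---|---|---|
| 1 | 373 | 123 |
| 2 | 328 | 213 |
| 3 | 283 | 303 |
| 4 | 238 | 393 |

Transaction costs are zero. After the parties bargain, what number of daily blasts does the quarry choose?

2

Bargaining reaches the level where marginal profit last exceeds marginal dust damage.
That holds through level 2 (328 ≥ 213) but not at 3 (283 < 303).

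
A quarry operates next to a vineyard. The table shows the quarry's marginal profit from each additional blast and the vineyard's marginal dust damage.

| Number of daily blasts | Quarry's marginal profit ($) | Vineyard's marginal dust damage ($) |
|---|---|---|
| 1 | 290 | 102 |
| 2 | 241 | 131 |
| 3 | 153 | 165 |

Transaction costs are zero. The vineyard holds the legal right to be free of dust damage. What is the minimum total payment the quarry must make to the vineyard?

Efficient level: marginal profit ≥ marginal dust damage through level 2, so k* = 2.
With the vineyard holding the right, the quarry must at least compensate total damage at k*: 102 + 131 = 233.

$233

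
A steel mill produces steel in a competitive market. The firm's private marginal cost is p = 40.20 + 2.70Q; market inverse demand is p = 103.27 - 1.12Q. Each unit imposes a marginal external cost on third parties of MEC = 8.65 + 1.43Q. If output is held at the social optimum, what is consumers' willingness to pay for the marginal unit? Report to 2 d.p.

P = 91.66

Social marginal cost = private MC + MEC = 48.85 + 4.13Q.
Set SMC = demand: 48.85 + 4.13Q = 103.27 - 1.12Q → Q* = 10.3657.
Consumer price on the demand curve at Q*: 103.27 − 1.12×10.3657 = 91.6604.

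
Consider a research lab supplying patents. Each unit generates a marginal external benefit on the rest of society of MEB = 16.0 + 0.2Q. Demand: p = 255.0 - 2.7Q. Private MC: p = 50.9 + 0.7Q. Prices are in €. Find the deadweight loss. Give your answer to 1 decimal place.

DWL = €122.6

Market equilibrium (private): 50.9 + 0.7Q = 255.0 - 2.7Q → Q_m = 60.0294.
Social marginal cost = private MC − MEB = 34.9 + 0.5Q.
Set SMC = demand: 34.9 + 0.5Q = 255.0 - 2.7Q → Q* = 68.7813.
Between Q* and Q_m the wedge demand − SMC runs linearly from 0 to MEB(Q_m), so the loss is a triangle.
DWL = ½ × 8.7519 × 28.0059 = 122.5524.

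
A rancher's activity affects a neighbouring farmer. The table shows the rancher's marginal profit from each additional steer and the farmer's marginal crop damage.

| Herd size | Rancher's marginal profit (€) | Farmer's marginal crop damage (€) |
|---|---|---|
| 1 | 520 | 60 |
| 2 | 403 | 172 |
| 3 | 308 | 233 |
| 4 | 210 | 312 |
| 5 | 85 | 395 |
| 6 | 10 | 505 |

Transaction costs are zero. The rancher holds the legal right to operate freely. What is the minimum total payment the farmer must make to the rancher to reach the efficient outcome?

€305

Left alone the rancher would choose level 6 (marginal profit stays positive).
Efficient level: k* = 3 (marginal profit ≥ marginal crop damage through 3).
The farmer must at least cover the rancher's forgone profit from cutting 6→3: 210 + 85 + 10 = 305.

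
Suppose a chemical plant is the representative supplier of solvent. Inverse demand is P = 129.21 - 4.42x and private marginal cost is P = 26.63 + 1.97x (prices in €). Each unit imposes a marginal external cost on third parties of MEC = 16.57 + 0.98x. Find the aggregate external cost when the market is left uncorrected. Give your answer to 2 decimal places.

€392.28

Market equilibrium (private): 26.63 + 1.97x = 129.21 - 4.42x → x_m = 16.0532.
Total external cost = ∫₀^{x_m} (16.57 + 0.98x) dx = 16.57×16.0532 + ½×0.98×16.0532² = 392.2771.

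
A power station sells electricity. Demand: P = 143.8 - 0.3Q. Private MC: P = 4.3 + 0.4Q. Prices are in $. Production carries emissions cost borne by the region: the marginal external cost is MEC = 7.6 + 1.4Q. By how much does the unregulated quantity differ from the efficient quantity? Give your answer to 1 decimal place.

136.5 units

Market equilibrium (private): 4.3 + 0.4Q = 143.8 - 0.3Q → Q_m = 199.2857.
Social marginal cost = private MC + MEC = 11.9 + 1.8Q.
Set SMC = demand: 11.9 + 1.8Q = 143.8 - 0.3Q → Q* = 62.8095.
Gap = |199.2857 − 62.8095| = 136.4762.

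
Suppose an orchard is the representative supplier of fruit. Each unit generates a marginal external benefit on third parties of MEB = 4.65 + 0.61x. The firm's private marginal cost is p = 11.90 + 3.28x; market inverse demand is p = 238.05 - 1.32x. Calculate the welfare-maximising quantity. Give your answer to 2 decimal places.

Social marginal cost = private MC − MEB = 7.25 + 2.67x.
Set SMC = demand: 7.25 + 2.67x = 238.05 - 1.32x → x* = 57.8446.

x* = 57.84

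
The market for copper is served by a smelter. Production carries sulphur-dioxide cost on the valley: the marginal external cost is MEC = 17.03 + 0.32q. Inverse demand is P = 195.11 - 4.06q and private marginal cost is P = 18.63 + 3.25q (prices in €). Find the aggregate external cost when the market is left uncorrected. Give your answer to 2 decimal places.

€504.40

Market equilibrium (private): 18.63 + 3.25q = 195.11 - 4.06q → q_m = 24.1423.
Total external cost = ∫₀^{q_m} (17.03 + 0.32q) dq = 17.03×24.1423 + ½×0.32×24.1423² = 504.3995.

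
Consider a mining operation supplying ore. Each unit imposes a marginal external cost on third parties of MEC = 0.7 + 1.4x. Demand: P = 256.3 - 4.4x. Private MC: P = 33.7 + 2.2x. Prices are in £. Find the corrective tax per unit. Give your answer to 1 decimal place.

Social marginal cost = private MC + MEC = 34.4 + 3.6x.
Set SMC = demand: 34.4 + 3.6x = 256.3 - 4.4x → x* = 27.7375.
The Pigouvian tax equals MEC at x*: 0.7 + 1.4×27.7375 = 39.5325.

tax = £39.5 per unit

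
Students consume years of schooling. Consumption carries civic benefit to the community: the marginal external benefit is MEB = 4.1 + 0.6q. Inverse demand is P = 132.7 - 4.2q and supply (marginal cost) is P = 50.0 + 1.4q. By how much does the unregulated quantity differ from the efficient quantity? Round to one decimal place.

Market equilibrium (private): 50.0 + 1.4q = 132.7 - 4.2q → q_m = 14.7679.
Social marginal benefit = demand + MEB = 136.8 - 3.6q.
Set SMB = MC: 136.8 - 3.6q = 50.0 + 1.4q → q* = 17.3600.
Gap = |14.7679 − 17.3600| = 2.5921.

2.6 units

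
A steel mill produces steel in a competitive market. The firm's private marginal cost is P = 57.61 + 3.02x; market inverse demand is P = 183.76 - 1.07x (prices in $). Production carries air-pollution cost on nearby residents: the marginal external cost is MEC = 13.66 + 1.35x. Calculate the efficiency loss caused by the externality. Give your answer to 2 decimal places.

Market equilibrium (private): 57.61 + 3.02x = 183.76 - 1.07x → x_m = 30.8435.
Social marginal cost = private MC + MEC = 71.27 + 4.37x.
Set SMC = demand: 71.27 + 4.37x = 183.76 - 1.07x → x* = 20.6783.
Height of the DWL triangle at x_m is SMC(x_m) − demand(x_m) = MEC(x_m) = 55.2988.
DWL = ½ × 10.1652 × 55.2988 = 281.0617.

DWL = $281.06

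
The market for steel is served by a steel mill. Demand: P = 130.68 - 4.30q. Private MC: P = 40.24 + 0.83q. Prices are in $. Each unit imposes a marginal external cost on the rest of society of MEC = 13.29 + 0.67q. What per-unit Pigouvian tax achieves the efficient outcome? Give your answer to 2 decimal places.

Social marginal cost = private MC + MEC = 53.53 + 1.50q.
Set SMC = demand: 53.53 + 1.50q = 130.68 - 4.30q → q* = 13.3017.
The Pigouvian tax equals MEC at q*: 13.29 + 0.67×13.3017 = 22.2021.

tax = $22.20 per unit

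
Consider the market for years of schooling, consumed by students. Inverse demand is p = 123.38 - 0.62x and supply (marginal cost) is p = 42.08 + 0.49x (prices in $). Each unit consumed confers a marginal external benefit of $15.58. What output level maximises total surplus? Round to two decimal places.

x* = 87.28

Social marginal benefit = demand + MEB = 138.96 - 0.62x.
Set SMB = MC: 138.96 - 0.62x = 42.08 + 0.49x → x* = 87.2793.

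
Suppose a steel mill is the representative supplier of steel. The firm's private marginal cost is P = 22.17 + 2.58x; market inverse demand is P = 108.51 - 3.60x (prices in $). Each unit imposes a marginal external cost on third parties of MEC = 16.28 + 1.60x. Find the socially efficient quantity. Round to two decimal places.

x* = 9.01

Social marginal cost = private MC + MEC = 38.45 + 4.18x.
Set SMC = demand: 38.45 + 4.18x = 108.51 - 3.60x → x* = 9.0051.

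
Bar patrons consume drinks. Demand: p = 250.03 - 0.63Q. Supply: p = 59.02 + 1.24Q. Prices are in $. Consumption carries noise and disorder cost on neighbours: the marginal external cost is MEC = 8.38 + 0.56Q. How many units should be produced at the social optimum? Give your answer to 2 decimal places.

Q* = 75.16

Social marginal benefit = demand − MEC = 241.65 - 1.19Q.
Set SMB = MC: 241.65 - 1.19Q = 59.02 + 1.24Q → Q* = 75.1564.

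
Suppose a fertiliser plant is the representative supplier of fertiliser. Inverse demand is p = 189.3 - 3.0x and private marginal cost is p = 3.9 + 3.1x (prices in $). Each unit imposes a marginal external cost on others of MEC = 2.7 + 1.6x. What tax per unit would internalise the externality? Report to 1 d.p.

Social marginal cost = private MC + MEC = 6.6 + 4.7x.
Set SMC = demand: 6.6 + 4.7x = 189.3 - 3.0x → x* = 23.7273.
The Pigouvian tax equals MEC at x*: 2.7 + 1.6×23.7273 = 40.6637.

tax = $40.7 per unit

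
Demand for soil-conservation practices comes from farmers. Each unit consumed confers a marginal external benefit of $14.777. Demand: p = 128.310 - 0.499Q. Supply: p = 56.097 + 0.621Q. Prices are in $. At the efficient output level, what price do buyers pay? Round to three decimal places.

P = $89.553

Social marginal benefit = demand + MEB = 143.087 - 0.499Q.
Set SMB = MC: 143.087 - 0.499Q = 56.097 + 0.621Q → Q* = 77.6696.
Consumer price on the demand curve at Q*: 128.310 − 0.499×77.6696 = 89.5529.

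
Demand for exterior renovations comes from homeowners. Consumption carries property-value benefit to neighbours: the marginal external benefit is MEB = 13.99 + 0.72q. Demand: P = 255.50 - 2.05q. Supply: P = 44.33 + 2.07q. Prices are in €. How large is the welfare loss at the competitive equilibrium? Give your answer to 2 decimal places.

Market equilibrium (private): 44.33 + 2.07q = 255.50 - 2.05q → q_m = 51.2549.
Social marginal benefit = demand + MEB = 269.49 - 1.33q.
Set SMB = MC: 269.49 - 1.33q = 44.33 + 2.07q → q* = 66.2235.
Between q* and q_m the wedge SMB − MC runs linearly from 0 to MEB(q_m), so the loss is a triangle.
DWL = ½ × 14.9686 × 50.8935 = 380.9022.

DWL = €380.90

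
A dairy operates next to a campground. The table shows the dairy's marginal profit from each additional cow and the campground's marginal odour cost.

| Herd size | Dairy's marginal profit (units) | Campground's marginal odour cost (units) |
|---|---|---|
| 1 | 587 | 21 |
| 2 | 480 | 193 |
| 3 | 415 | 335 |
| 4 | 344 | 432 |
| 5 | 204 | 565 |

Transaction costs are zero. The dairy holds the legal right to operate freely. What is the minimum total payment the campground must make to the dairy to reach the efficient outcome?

548

Left alone the dairy would choose level 5 (marginal profit stays positive).
Efficient level: k* = 3 (marginal profit ≥ marginal odour cost through 3).
The campground must at least cover the dairy's forgone profit from cutting 5→3: 344 + 204 = 548.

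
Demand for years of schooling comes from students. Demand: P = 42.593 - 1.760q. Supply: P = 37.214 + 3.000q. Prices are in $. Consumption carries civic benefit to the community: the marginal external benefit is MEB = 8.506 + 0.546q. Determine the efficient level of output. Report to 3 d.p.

Social marginal benefit = demand + MEB = 51.099 - 1.214q.
Set SMB = MC: 51.099 - 1.214q = 37.214 + 3.000q → q* = 3.2950.

q* = 3.295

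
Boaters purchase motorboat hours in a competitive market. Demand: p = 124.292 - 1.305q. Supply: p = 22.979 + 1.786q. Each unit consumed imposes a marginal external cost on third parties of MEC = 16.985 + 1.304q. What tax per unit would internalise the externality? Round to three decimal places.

Social marginal benefit = demand − MEC = 107.307 - 2.609q.
Set SMB = MC: 107.307 - 2.609q = 22.979 + 1.786q → q* = 19.1873.
The Pigouvian tax equals MEC at q*: 16.985 + 1.304×19.1873 = 42.0052.

tax = 42.005 per unit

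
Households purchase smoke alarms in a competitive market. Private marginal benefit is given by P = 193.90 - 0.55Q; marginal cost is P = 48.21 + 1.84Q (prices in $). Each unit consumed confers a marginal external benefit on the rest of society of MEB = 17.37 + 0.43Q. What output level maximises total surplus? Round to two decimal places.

Social marginal benefit = demand + MEB = 211.27 - 0.12Q.
Set SMB = MC: 211.27 - 0.12Q = 48.21 + 1.84Q → Q* = 83.1939.

Q* = 83.19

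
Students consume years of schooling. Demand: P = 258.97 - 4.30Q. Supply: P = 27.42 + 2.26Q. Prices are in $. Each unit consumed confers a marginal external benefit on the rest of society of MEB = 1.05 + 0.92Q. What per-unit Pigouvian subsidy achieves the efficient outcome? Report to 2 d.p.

Social marginal benefit = demand + MEB = 260.02 - 3.38Q.
Set SMB = MC: 260.02 - 3.38Q = 27.42 + 2.26Q → Q* = 41.2411.
The Pigouvian subsidy equals MEB at Q*: 1.05 + 0.92×41.2411 = 38.9918.

subsidy = $38.99 per unit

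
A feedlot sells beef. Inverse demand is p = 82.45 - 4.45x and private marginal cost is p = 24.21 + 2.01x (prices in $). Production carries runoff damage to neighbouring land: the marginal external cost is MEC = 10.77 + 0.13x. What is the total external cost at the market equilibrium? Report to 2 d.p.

$102.38

Market equilibrium (private): 24.21 + 2.01x = 82.45 - 4.45x → x_m = 9.0155.
Total external cost = ∫₀^{x_m} (10.77 + 0.13x) dx = 10.77×9.0155 + ½×0.13×9.0155² = 102.3801.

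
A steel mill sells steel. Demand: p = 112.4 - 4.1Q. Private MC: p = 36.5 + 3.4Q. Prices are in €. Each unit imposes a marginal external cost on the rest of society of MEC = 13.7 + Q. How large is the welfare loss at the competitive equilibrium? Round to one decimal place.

DWL = €33.4

Market equilibrium (private): 36.5 + 3.4Q = 112.4 - 4.1Q → Q_m = 10.1200.
Social marginal cost = private MC + MEC = 50.2 + 4.4Q.
Set SMC = demand: 50.2 + 4.4Q = 112.4 - 4.1Q → Q* = 7.3176.
The loss is the area between SMC and demand from Q* to Q_m; with linear curves that's a triangle of height MEC(Q_m).
DWL = ½ × 2.8024 × 23.8200 = 33.3766.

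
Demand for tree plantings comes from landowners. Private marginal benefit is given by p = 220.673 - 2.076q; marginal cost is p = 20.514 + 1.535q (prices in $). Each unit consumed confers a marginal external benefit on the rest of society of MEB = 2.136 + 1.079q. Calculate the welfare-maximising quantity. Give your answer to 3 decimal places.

Social marginal benefit = demand + MEB = 222.809 - 0.997q.
Set SMB = MC: 222.809 - 0.997q = 20.514 + 1.535q → q* = 79.8953.

q* = 79.895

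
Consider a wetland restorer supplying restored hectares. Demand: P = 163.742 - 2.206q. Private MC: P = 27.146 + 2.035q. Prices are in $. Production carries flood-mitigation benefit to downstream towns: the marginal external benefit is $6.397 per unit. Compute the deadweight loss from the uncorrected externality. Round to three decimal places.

Market equilibrium (private): 27.146 + 2.035q = 163.742 - 2.206q → q_m = 32.2084.
Social marginal cost = private MC − MEB = 20.749 + 2.035q.
Set SMC = demand: 20.749 + 2.035q = 163.742 - 2.206q → q* = 33.7168.
Height of the DWL triangle at q_m is demand(q_m) − SMC(q_m) = MEB(q_m) = 6.3970.
DWL = ½ × 1.5084 × 6.3970 = 4.8246.

DWL = $4.825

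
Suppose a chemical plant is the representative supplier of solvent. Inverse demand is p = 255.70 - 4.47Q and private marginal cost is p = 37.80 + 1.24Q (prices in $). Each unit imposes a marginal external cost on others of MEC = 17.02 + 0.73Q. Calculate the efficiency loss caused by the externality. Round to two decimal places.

DWL = $156.37

Market equilibrium (private): 37.80 + 1.24Q = 255.70 - 4.47Q → Q_m = 38.1611.
Social marginal cost = private MC + MEC = 54.82 + 1.97Q.
Set SMC = demand: 54.82 + 1.97Q = 255.70 - 4.47Q → Q* = 31.1925.
The welfare-loss triangle has base |Q_m − Q*| and height MEC(Q_m) (the vertical gap between SMC and demand is zero at Q* and MEC at Q_m).
DWL = ½ × 6.9686 × 44.8776 = 156.3670.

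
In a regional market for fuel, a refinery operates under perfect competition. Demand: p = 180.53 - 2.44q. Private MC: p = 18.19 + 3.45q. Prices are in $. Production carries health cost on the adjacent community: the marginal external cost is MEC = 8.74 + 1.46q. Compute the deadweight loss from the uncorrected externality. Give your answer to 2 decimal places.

Market equilibrium (private): 18.19 + 3.45q = 180.53 - 2.44q → q_m = 27.5620.
Social marginal cost = private MC + MEC = 26.93 + 4.91q.
Set SMC = demand: 26.93 + 4.91q = 180.53 - 2.44q → q* = 20.8980.
Between q* and q_m the wedge SMC − demand runs linearly from 0 to MEC(q_m), so the loss is a triangle.
DWL = ½ × 6.6640 × 48.9805 = 163.2030.

DWL = $163.20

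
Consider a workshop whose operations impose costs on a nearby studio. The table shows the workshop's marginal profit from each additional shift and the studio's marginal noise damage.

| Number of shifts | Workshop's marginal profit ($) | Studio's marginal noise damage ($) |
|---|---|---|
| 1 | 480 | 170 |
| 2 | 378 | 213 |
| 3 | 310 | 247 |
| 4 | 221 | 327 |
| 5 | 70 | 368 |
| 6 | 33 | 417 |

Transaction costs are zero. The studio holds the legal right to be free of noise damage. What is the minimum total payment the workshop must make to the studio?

Efficient level: marginal profit ≥ marginal noise damage through level 3, so k* = 3.
With the studio holding the right, the workshop must at least compensate total damage at k*: 170 + 213 + 247 = 630.

$630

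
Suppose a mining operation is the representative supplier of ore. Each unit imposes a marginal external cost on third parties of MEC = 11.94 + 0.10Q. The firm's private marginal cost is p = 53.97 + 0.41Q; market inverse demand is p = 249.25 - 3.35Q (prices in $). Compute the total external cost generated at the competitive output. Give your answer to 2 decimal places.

$754.99

Market equilibrium (private): 53.97 + 0.41Q = 249.25 - 3.35Q → Q_m = 51.9362.
Total external cost = ∫₀^{Q_m} (11.94 + 0.10Q) dQ = 11.94×51.9362 + ½×0.10×51.9362² = 754.9867.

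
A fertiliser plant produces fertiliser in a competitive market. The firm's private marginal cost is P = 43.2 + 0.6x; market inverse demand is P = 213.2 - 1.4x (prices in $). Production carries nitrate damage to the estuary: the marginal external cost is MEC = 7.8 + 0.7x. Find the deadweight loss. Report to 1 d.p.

Market equilibrium (private): 43.2 + 0.6x = 213.2 - 1.4x → x_m = 85.0000.
Social marginal cost = private MC + MEC = 51.0 + 1.3x.
Set SMC = demand: 51.0 + 1.3x = 213.2 - 1.4x → x* = 60.0741.
Height of the DWL triangle at x_m is SMC(x_m) − demand(x_m) = MEC(x_m) = 67.3000.
DWL = ½ × 24.9259 × 67.3000 = 838.7565.

DWL = $838.8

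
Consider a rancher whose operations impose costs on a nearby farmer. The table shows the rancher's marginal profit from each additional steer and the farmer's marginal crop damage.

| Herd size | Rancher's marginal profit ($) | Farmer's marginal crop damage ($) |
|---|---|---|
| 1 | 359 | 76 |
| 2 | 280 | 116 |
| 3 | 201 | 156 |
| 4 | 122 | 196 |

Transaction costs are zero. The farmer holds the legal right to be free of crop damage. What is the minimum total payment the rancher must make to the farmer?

Efficient level: marginal profit ≥ marginal crop damage through level 3, so k* = 3.
With the farmer holding the right, the rancher must at least compensate total damage at k*: 76 + 116 + 156 = 348.

$348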